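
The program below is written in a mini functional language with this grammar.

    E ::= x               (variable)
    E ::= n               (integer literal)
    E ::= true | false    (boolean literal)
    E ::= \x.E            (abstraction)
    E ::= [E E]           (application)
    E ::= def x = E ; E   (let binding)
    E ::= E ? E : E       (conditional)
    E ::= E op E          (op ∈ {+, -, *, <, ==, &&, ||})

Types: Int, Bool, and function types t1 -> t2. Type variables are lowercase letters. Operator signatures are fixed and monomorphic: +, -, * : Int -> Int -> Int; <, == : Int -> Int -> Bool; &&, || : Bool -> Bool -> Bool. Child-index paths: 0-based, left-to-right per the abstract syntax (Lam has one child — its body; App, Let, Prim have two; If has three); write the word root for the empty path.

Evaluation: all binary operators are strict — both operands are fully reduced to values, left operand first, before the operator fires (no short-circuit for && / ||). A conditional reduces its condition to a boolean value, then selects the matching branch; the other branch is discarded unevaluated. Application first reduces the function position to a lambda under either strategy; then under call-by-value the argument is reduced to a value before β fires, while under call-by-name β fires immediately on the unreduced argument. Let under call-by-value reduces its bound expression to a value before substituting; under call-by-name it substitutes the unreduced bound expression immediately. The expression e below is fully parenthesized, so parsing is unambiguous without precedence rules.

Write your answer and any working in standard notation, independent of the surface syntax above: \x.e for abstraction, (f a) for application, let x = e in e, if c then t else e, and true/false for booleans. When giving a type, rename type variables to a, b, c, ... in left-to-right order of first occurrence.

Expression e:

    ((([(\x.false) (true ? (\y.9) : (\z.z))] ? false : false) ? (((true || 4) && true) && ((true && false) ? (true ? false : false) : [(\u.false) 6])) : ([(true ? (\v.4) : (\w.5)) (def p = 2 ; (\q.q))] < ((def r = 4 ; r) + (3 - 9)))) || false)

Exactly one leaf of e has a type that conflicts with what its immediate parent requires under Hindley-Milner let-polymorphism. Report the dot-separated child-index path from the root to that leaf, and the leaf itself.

Derivation:
\x._ : a -> Bool
  unify Bool ~ Bool
\y._ : b -> Int
z : c
\z._ : c -> c
  unify b -> Int ~ c -> c
  unify b ~ c
  unify Int ~ c
  unify a -> Bool ~ (Int -> Int) -> d
  unify a ~ Int -> Int
  unify Bool ~ d
_ _ : Bool
  unify Bool ~ Bool
  unify Bool ~ Bool
  unify Bool ~ Bool
  unify Bool ~ Bool
  unify Int ~ Bool
  FAIL: mismatch Int ~ Bool

Answer: 0.1.0.0.1 : 4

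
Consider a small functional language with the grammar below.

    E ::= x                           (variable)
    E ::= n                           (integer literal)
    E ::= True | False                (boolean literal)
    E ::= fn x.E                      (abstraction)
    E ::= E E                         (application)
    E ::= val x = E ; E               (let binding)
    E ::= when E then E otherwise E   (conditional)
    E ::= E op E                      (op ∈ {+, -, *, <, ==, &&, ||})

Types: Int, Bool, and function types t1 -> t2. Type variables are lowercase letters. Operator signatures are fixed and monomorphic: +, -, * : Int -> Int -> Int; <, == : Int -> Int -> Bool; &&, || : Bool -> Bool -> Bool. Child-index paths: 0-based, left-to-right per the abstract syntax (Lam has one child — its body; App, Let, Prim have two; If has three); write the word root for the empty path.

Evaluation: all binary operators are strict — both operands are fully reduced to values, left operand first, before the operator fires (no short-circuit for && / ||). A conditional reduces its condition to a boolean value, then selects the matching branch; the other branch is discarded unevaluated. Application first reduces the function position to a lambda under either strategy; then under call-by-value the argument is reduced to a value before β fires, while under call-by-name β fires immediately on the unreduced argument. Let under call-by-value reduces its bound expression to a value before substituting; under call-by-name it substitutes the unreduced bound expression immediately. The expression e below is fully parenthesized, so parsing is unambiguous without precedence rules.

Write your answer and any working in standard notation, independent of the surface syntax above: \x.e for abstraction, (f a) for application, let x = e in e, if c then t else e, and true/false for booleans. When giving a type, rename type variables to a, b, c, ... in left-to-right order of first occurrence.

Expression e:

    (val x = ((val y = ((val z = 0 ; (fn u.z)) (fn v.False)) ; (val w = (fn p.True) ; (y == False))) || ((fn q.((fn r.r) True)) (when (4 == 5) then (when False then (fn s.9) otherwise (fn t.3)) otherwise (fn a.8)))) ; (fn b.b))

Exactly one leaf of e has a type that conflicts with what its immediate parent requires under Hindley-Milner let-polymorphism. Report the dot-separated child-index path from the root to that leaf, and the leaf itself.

Answer: 0.0.1.1.1 : false

Trace:
let z : Int
z : Int
\u._ : a -> Int
\v._ : b -> Bool
  unify a -> Int ~ (b -> Bool) -> c
  unify a ~ b -> Bool
  unify Int ~ c
_ _ : Int
let y : Int
\p._ : d -> Bool
let w : forall. d -> Bool
y : Int
  unify Int ~ Int
  unify Bool ~ Int
  FAIL: mismatch Bool ~ Int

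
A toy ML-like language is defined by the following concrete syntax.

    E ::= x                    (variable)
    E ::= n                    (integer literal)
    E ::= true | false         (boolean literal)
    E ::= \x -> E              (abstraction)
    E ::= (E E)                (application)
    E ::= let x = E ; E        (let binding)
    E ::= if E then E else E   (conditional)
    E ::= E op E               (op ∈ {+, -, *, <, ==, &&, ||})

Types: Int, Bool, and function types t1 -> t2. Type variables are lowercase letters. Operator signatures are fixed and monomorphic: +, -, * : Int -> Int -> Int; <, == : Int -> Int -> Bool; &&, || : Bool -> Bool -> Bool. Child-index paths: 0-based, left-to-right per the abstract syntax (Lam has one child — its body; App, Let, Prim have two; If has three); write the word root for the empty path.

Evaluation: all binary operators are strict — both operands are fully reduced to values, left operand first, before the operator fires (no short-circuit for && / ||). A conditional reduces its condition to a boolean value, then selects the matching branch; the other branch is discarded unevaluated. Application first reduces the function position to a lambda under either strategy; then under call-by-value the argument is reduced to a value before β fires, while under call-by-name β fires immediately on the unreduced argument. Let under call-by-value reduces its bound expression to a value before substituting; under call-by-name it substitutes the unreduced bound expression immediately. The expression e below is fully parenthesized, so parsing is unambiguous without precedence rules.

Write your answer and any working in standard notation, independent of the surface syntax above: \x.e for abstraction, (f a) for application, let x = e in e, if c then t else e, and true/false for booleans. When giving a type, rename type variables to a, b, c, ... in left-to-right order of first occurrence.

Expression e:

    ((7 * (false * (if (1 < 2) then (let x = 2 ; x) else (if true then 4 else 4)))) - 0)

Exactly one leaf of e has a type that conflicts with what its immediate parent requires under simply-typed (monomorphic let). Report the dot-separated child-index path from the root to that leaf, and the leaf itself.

Answer: 0.1.0 : false

Trace:
  unify Int ~ Int
  unify Bool ~ Int
  FAIL: mismatch Bool ~ Int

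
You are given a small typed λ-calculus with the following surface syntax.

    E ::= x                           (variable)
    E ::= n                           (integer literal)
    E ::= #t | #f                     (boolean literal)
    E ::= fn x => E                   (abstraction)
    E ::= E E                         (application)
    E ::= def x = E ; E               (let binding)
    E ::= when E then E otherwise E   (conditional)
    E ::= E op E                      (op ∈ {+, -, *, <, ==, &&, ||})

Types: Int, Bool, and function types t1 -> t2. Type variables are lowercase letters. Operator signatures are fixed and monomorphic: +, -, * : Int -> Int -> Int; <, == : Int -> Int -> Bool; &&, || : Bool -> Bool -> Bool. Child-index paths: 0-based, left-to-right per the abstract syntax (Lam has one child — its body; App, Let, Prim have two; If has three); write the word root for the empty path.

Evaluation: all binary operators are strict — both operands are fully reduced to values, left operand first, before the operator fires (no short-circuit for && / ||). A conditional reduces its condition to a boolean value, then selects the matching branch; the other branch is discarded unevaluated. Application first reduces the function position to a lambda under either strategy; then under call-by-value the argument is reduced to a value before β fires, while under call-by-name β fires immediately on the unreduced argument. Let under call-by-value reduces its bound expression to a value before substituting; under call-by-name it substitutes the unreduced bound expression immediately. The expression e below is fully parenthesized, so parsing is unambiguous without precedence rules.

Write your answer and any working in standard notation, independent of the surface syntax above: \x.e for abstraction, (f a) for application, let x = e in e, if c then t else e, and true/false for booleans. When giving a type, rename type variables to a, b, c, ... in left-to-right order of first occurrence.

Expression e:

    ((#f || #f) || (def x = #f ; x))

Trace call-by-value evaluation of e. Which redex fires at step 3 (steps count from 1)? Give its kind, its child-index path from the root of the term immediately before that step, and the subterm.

Answer: delta at root : (false || false)

Working:
step 0: ((false || false) || (let x = false in x))
step 1: [delta@0] (false || (let x = false in x))
step 2: [let@1] (false || false)
step 3: [delta@root] false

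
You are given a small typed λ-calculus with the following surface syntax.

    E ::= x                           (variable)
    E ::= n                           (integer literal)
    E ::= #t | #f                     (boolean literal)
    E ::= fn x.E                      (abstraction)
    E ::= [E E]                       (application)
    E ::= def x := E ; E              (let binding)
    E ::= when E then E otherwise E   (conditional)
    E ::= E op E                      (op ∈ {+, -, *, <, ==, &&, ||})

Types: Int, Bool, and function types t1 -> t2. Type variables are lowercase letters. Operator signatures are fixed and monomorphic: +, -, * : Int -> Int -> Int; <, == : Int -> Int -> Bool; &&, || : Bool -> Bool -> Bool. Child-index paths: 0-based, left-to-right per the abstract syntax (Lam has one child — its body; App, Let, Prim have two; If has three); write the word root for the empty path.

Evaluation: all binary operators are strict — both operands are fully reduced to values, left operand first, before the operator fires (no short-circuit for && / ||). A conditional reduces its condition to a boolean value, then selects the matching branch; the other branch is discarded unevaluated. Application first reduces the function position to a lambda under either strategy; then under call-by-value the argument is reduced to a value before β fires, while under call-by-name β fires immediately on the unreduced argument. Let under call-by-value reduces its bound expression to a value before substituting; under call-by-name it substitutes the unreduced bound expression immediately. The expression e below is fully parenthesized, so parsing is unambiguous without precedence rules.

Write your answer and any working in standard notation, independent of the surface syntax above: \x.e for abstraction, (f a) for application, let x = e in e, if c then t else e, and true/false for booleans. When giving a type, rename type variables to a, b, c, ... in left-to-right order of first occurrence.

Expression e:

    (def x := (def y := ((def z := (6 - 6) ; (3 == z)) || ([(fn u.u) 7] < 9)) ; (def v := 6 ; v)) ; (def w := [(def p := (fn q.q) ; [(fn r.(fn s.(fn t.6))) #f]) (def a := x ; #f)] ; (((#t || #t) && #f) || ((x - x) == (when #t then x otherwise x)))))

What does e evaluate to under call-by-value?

Answer: false

Trace:
step 0: (let x = (let y = ((let z = (6 - 6) in (3 == z)) || (((\u.u) 7) < 9)) in (let v = 6 in v)) in (let w = ((let p = (\q.q) in ((\r.(\s.(\t.6))) false)) (let a = x in false)) in (((true || true) && false) || ((x - x) == (if true then x else x)))))
step 1: [delta@0.0.0.0] (let x = (let y = ((let z = 0 in (3 == z)) || (((\u.u) 7) < 9)) in (let v = 6 in v)) in (let w = ((let p = (\q.q) in ((\r.(\s.(\t.6))) false)) (let a = x in false)) in (((true || true) && false) || ((x - x) == (if true then x else x)))))
step 2: [let@0.0.0] (let x = (let y = ((3 == 0) || (((\u.u) 7) < 9)) in (let v = 6 in v)) in (let w = ((let p = (\q.q) in ((\r.(\s.(\t.6))) false)) (let a = x in false)) in (((true || true) && false) || ((x - x) == (if true then x else x)))))
step 3: [delta@0.0.0] (let x = (let y = (false || (((\u.u) 7) < 9)) in (let v = 6 in v)) in (let w = ((let p = (\q.q) in ((\r.(\s.(\t.6))) false)) (let a = x in false)) in (((true || true) && false) || ((x - x) == (if true then x else x)))))
step 4: [beta@0.0.1.0] (let x = (let y = (false || (7 < 9)) in (let v = 6 in v)) in (let w = ((let p = (\q.q) in ((\r.(\s.(\t.6))) false)) (let a = x in false)) in (((true || true) && false) || ((x - x) == (if true then x else x)))))
step 5: [delta@0.0.1] (let x = (let y = (false || true) in (let v = 6 in v)) in (let w = ((let p = (\q.q) in ((\r.(\s.(\t.6))) false)) (let a = x in false)) in (((true || true) && false) || ((x - x) == (if true then x else x)))))
step 6: [delta@0.0] (let x = (let y = true in (let v = 6 in v)) in (let w = ((let p = (\q.q) in ((\r.(\s.(\t.6))) false)) (let a = x in false)) in (((true || true) && false) || ((x - x) == (if true then x else x)))))
step 7: [let@0] (let x = (let v = 6 in v) in (let w = ((let p = (\q.q) in ((\r.(\s.(\t.6))) false)) (let a = x in false)) in (((true || true) && false) || ((x - x) == (if true then x else x)))))
step 8: [let@0] (let x = 6 in (let w = ((let p = (\q.q) in ((\r.(\s.(\t.6))) false)) (let a = x in false)) in (((true || true) && false) || ((x - x) == (if true then x else x)))))
step 9: [let@root] (let w = ((let p = (\q.q) in ((\r.(\s.(\t.6))) false)) (let a = 6 in false)) in (((true || true) && false) || ((6 - 6) == (if true then 6 else 6))))
step 10: [let@0.0] (let w = (((\r.(\s.(\t.6))) false) (let a = 6 in false)) in (((true || true) && false) || ((6 - 6) == (if true then 6 else 6))))
step 11: [beta@0.0] (let w = ((\s.(\t.6)) (let a = 6 in false)) in (((true || true) && false) || ((6 - 6) == (if true then 6 else 6))))
step 12: [let@0.1] (let w = ((\s.(\t.6)) false) in (((true || true) && false) || ((6 - 6) == (if true then 6 else 6))))
step 13: [beta@0] (let w = (\t.6) in (((true || true) && false) || ((6 - 6) == (if true then 6 else 6))))
step 14: [let@root] (((true || true) && false) || ((6 - 6) == (if true then 6 else 6)))
step 15: [delta@0.0] ((true && false) || ((6 - 6) == (if true then 6 else 6)))
step 16: [delta@0] (false || ((6 - 6) == (if true then 6 else 6)))
step 17: [delta@1.0] (false || (0 == (if true then 6 else 6)))
step 18: [if@1.1] (false || (0 == 6))
step 19: [delta@1] (false || false)
step 20: [delta@root] false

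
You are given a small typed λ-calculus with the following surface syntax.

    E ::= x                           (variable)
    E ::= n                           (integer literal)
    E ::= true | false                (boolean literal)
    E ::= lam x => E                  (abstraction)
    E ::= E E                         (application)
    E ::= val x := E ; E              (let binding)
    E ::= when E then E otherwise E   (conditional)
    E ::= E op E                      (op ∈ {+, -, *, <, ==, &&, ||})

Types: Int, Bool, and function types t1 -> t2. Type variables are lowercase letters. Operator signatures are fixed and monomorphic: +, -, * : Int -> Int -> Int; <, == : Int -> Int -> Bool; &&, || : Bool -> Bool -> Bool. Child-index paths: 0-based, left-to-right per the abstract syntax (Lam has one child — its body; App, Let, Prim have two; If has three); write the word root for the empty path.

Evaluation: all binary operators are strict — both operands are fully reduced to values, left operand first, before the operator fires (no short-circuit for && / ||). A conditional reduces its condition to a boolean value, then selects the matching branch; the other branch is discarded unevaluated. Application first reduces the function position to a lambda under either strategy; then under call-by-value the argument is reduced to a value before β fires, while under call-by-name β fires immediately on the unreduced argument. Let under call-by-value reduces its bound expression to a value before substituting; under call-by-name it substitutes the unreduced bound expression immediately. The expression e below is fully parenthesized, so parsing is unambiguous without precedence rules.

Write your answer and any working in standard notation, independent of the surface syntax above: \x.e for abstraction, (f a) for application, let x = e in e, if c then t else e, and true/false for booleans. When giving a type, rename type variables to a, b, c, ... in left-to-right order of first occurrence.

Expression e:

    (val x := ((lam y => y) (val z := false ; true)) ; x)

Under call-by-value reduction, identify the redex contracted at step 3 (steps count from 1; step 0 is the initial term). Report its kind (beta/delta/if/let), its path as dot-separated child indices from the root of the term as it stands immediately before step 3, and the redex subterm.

Derivation:
step 0: (let x = ((\y.y) (let z = false in true)) in x)
step 1: [let@0.1] (let x = ((\y.y) true) in x)
step 2: [beta@0] (let x = true in x)
step 3: [let@root] true

Answer: let at root : (let x = true in x)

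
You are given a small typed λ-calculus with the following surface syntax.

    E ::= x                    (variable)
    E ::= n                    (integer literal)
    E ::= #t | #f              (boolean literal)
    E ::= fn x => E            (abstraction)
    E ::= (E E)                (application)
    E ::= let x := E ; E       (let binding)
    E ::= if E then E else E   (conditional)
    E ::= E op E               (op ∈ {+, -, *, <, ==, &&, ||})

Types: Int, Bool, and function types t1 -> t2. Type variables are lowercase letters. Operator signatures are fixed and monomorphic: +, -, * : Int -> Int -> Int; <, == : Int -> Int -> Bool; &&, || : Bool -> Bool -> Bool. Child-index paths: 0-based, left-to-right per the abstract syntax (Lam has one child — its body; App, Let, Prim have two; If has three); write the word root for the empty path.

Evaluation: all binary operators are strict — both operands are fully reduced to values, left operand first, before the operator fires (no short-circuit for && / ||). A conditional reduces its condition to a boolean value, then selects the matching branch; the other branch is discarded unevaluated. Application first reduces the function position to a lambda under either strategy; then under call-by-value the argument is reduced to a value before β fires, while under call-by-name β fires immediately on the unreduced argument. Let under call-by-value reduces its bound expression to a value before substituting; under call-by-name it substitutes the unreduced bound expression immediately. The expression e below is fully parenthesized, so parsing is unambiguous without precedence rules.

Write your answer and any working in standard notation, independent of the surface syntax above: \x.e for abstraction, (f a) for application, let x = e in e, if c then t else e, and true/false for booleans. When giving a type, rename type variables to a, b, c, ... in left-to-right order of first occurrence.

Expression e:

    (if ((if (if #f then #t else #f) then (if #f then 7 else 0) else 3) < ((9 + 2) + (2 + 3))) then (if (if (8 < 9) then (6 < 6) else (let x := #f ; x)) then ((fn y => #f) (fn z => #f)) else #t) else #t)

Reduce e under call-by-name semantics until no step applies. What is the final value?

Answer: true

Trace:
step 0: (if ((if (if false then true else false) then (if false then 7 else 0) else 3) < ((9 + 2) + (2 + 3))) then (if (if (8 < 9) then (6 < 6) else (let x = false in x)) then ((\y.false) (\z.false)) else true) else true)
step 1: [if@0.0.0] (if ((if false then (if false then 7 else 0) else 3) < ((9 + 2) + (2 + 3))) then (if (if (8 < 9) then (6 < 6) else (let x = false in x)) then ((\y.false) (\z.false)) else true) else true)
step 2: [if@0.0] (if (3 < ((9 + 2) + (2 + 3))) then (if (if (8 < 9) then (6 < 6) else (let x = false in x)) then ((\y.false) (\z.false)) else true) else true)
step 3: [delta@0.1.0] (if (3 < (11 + (2 + 3))) then (if (if (8 < 9) then (6 < 6) else (let x = false in x)) then ((\y.false) (\z.false)) else true) else true)
step 4: [delta@0.1.1] (if (3 < (11 + 5)) then (if (if (8 < 9) then (6 < 6) else (let x = false in x)) then ((\y.false) (\z.false)) else true) else true)
step 5: [delta@0.1] (if (3 < 16) then (if (if (8 < 9) then (6 < 6) else (let x = false in x)) then ((\y.false) (\z.false)) else true) else true)
step 6: [delta@0] (if true then (if (if (8 < 9) then (6 < 6) else (let x = false in x)) then ((\y.false) (\z.false)) else true) else true)
step 7: [if@root] (if (if (8 < 9) then (6 < 6) else (let x = false in x)) then ((\y.false) (\z.false)) else true)
step 8: [delta@0.0] (if (if true then (6 < 6) else (let x = false in x)) then ((\y.false) (\z.false)) else true)
step 9: [if@0] (if (6 < 6) then ((\y.false) (\z.false)) else true)
step 10: [delta@0] (if false then ((\y.false) (\z.false)) else true)
step 11: [if@root] true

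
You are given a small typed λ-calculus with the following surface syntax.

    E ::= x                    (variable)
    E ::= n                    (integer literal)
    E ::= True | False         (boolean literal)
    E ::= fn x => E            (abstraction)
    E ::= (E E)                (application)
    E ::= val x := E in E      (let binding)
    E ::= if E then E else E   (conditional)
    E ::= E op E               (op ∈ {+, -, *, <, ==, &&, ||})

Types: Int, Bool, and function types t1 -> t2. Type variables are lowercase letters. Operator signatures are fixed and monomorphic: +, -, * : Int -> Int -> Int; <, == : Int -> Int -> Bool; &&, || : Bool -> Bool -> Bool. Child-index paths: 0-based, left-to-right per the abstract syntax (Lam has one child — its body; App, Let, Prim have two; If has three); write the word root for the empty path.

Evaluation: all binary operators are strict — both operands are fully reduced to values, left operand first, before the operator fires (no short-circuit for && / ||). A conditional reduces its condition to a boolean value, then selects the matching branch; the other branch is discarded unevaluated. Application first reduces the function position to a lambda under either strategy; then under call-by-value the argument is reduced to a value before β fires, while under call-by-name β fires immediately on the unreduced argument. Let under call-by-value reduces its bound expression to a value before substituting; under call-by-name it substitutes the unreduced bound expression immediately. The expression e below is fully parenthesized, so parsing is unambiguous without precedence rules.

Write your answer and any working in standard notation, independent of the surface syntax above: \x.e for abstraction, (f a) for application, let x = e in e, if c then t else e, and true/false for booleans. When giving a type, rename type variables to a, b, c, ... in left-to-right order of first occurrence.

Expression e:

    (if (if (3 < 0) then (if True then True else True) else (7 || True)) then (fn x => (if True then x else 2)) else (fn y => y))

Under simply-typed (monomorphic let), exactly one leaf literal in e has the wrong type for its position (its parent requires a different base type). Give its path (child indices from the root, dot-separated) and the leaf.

Answer: 0.2.0 : 7

Derivation:
  unify Int ~ Int
  unify Int ~ Int
  unify Bool ~ Bool
  unify Bool ~ Bool
  unify Bool ~ Bool
  unify Int ~ Bool
  FAIL: mismatch Int ~ Bool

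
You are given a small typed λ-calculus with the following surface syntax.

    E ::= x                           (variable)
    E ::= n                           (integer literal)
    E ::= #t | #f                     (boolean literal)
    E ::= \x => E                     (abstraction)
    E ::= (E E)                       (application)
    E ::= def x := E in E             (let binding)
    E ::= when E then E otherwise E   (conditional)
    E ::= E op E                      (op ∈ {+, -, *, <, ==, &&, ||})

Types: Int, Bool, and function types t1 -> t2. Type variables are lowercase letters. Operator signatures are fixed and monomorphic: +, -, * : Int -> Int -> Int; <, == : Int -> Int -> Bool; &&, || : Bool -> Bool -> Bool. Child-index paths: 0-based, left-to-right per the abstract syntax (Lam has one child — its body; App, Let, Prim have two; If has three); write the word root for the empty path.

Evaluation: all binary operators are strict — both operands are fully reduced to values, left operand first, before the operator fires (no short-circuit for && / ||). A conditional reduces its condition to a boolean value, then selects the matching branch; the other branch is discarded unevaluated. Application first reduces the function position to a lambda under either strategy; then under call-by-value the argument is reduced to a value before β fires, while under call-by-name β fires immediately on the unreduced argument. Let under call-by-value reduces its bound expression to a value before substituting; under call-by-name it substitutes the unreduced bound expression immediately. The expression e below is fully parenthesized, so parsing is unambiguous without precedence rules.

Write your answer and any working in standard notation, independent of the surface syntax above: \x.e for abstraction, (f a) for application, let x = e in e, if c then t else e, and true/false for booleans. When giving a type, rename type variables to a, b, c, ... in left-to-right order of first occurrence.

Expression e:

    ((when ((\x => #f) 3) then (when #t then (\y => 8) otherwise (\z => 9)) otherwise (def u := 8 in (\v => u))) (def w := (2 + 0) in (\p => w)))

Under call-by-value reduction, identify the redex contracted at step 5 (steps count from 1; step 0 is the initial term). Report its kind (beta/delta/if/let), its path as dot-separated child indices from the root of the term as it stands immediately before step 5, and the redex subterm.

Derivation:
step 0: ((if ((\x.false) 3) then (if true then (\y.8) else (\z.9)) else (let u = 8 in (\v.u))) (let w = (2 + 0) in (\p.w)))
step 1: [beta@0.0] ((if false then (if true then (\y.8) else (\z.9)) else (let u = 8 in (\v.u))) (let w = (2 + 0) in (\p.w)))
step 2: [if@0] ((let u = 8 in (\v.u)) (let w = (2 + 0) in (\p.w)))
step 3: [let@0] ((\v.8) (let w = (2 + 0) in (\p.w)))
step 4: [delta@1.0] ((\v.8) (let w = 2 in (\p.w)))
step 5: [let@1] ((\v.8) (\p.2))

Answer: let at 1 : (let w = 2 in (\p.w))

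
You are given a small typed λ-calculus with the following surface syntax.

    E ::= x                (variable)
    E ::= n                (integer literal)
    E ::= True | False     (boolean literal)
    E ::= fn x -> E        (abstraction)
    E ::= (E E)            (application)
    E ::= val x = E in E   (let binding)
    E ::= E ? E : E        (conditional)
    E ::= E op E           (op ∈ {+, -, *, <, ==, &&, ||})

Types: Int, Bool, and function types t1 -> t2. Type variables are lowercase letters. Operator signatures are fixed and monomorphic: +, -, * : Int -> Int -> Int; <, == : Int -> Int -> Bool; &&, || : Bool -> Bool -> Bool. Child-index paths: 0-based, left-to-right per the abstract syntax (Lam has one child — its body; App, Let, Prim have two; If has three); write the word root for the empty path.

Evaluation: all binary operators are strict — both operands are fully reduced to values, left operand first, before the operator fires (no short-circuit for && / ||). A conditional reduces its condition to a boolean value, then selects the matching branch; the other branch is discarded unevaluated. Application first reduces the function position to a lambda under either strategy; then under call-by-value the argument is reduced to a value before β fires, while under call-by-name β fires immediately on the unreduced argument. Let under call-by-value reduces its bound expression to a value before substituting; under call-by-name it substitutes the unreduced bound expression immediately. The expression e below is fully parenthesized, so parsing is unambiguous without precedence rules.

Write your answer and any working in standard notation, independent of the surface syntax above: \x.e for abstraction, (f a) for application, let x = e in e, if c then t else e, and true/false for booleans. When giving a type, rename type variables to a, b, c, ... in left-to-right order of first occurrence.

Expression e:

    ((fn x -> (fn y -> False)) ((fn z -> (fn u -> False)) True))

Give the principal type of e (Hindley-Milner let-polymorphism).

Answer: a -> Bool

Trace:
\y._ : b -> Bool
\x._ : a -> b -> Bool
\u._ : d -> Bool
\z._ : c -> d -> Bool
  unify c -> d -> Bool ~ Bool -> e
  unify c ~ Bool
  unify d -> Bool ~ e
_ _ : d -> Bool
  unify a -> b -> Bool ~ (d -> Bool) -> f
  unify a ~ d -> Bool
  unify b -> Bool ~ f
_ _ : b -> Bool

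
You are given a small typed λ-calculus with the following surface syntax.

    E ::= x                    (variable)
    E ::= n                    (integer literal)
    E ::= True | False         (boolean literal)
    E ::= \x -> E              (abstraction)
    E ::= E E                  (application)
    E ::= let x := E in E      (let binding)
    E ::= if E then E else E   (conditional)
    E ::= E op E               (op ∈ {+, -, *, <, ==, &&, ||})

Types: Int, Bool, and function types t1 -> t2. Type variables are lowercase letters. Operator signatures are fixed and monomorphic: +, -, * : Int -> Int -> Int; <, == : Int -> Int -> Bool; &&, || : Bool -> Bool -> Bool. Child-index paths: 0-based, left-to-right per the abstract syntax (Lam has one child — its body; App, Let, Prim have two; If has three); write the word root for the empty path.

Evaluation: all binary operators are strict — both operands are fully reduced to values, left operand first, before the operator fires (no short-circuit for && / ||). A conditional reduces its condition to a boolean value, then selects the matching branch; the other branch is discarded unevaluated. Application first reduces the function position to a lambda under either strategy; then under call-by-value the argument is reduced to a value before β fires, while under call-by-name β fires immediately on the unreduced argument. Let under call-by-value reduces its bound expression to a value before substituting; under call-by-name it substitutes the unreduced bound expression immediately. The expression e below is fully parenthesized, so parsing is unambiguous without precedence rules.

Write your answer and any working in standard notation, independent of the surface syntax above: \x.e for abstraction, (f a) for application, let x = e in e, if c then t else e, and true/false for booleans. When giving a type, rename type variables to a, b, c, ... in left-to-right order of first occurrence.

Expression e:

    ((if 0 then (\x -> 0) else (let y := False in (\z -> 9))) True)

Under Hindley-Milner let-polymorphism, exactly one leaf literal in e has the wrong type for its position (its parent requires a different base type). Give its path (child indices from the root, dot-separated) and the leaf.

Answer: 0.0 : 0

Derivation:
  unify Int ~ Bool
  FAIL: mismatch Int ~ Bool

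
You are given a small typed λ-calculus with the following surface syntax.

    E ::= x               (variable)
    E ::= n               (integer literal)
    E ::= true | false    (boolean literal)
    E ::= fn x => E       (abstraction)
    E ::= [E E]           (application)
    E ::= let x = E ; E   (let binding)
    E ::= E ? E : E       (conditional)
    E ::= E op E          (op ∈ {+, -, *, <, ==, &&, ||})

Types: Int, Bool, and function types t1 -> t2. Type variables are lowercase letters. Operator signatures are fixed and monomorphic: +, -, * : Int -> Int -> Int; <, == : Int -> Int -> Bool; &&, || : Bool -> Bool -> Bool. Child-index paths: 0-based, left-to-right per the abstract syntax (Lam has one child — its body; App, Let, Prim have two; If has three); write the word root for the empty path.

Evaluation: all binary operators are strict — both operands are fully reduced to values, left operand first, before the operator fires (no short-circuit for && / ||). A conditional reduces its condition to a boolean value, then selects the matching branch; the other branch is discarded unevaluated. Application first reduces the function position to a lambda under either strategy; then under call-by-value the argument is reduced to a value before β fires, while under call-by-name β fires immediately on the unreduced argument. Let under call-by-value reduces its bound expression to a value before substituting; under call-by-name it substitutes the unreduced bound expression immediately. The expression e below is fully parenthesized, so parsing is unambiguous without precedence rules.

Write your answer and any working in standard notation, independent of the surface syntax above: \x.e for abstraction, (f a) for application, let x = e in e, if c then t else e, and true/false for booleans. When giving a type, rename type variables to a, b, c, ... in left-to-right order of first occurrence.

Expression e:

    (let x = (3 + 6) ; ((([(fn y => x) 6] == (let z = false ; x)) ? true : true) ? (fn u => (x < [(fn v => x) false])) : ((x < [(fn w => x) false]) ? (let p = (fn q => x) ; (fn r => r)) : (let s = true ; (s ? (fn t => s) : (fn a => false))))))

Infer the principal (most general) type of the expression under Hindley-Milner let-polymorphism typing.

Derivation:
  unify Int ~ Int
  unify Int ~ Int
let x : Int
x : Int
\y._ : a -> Int
  unify a -> Int ~ Int -> b
  unify a ~ Int
  unify Int ~ b
_ _ : Int
  unify Int ~ Int
let z : Bool
x : Int
  unify Int ~ Int
  unify Bool ~ Bool
  unify Bool ~ Bool
  unify Bool ~ Bool
x : Int
  unify Int ~ Int
x : Int
\v._ : d -> Int
  unify d -> Int ~ Bool -> e
  unify d ~ Bool
  unify Int ~ e
_ _ : Int
  unify Int ~ Int
\u._ : c -> Bool
x : Int
  unify Int ~ Int
x : Int
\w._ : f -> Int
  unify f -> Int ~ Bool -> g
  unify f ~ Bool
  unify Int ~ g
_ _ : Int
  unify Int ~ Int
  unify Bool ~ Bool
x : Int
\q._ : h -> Int
let p : forall. h -> Int
r : i
\r._ : i -> i
let s : Bool
s : Bool
  unify Bool ~ Bool
s : Bool
\t._ : j -> Bool
\a._ : k -> Bool
  unify j -> Bool ~ k -> Bool
  unify j ~ k
  unify Bool ~ Bool
  unify i -> i ~ k -> Bool
  unify i ~ k
  unify k ~ Bool
  unify c -> Bool ~ Bool -> Bool
  unify c ~ Bool
  unify Bool ~ Bool

Answer: Bool -> Bool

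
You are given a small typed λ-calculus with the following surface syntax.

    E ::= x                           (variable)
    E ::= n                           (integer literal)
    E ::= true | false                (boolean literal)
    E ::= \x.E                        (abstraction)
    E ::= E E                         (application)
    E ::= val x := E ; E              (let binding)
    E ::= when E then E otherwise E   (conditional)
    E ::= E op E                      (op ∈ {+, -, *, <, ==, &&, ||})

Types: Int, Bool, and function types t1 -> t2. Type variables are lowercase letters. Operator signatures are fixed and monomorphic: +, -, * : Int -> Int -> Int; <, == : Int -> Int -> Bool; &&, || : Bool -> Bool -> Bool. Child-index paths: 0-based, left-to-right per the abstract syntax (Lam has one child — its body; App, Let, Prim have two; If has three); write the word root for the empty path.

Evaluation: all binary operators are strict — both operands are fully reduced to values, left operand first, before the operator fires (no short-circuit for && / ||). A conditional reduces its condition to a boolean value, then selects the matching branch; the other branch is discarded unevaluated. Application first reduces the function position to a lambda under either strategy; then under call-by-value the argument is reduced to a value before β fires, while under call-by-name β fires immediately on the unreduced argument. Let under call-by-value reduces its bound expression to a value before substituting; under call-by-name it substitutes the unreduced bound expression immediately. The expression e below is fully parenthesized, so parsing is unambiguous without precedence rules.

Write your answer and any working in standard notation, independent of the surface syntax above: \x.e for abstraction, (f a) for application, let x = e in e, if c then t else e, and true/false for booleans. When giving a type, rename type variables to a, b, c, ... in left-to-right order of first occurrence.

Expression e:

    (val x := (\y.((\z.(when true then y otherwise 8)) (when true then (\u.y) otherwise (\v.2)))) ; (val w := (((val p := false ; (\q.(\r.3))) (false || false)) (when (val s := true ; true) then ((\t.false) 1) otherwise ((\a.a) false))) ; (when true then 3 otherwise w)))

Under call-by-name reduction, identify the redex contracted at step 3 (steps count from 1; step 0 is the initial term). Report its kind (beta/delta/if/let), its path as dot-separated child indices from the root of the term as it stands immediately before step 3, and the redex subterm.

Trace:
step 0: (let x = (\y.((\z.(if true then y else 8)) (if true then (\u.y) else (\v.2)))) in (let w = (((let p = false in (\q.(\r.3))) (false || false)) (if (let s = true in true) then ((\t.false) 1) else ((\a.a) false))) in (if true then 3 else w)))
step 1: [let@root] (let w = (((let p = false in (\q.(\r.3))) (false || false)) (if (let s = true in true) then ((\t.false) 1) else ((\a.a) false))) in (if true then 3 else w))
step 2: [let@root] (if true then 3 else (((let p = false in (\q.(\r.3))) (false || false)) (if (let s = true in true) then ((\t.false) 1) else ((\a.a) false))))
step 3: [if@root] 3

Answer: if at root : (if true then 3 else (((let p = false in (\q.(\r.3))) (false || false)) (if (let s = true in true) then ((\t.false) 1) else ((\a.a) false))))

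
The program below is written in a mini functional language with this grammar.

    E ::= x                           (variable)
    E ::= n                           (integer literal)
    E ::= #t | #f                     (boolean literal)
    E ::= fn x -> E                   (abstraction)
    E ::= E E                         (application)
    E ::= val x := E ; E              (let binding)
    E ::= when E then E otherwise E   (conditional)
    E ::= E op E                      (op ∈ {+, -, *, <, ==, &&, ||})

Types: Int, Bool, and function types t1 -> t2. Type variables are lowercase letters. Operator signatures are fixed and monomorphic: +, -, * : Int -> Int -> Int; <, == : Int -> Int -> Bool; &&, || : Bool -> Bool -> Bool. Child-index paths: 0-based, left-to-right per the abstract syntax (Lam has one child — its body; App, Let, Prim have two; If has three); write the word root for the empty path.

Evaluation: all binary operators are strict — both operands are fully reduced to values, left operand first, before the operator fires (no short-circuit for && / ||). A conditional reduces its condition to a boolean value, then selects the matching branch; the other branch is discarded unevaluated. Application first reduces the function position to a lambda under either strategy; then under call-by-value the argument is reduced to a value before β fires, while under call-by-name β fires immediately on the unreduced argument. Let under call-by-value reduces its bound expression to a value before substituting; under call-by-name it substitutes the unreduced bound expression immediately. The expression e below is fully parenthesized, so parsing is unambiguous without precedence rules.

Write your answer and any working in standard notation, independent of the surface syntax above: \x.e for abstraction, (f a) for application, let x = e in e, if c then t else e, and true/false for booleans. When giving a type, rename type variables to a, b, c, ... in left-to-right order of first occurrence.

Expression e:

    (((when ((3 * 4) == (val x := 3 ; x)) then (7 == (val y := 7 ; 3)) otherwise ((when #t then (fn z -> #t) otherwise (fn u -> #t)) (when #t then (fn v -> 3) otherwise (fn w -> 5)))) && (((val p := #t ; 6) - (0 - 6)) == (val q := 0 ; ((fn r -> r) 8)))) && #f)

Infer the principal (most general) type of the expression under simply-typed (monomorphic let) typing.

Working:
  unify Int ~ Int
  unify Int ~ Int
  unify Int ~ Int
let x : Int
x : Int
  unify Int ~ Int
  unify Bool ~ Bool
  unify Int ~ Int
let y : Int
  unify Int ~ Int
  unify Bool ~ Bool
\z._ : a -> Bool
\u._ : b -> Bool
  unify a -> Bool ~ b -> Bool
  unify a ~ b
  unify Bool ~ Bool
  unify Bool ~ Bool
\v._ : c -> Int
\w._ : d -> Int
  unify c -> Int ~ d -> Int
  unify c ~ d
  unify Int ~ Int
  unify b -> Bool ~ (d -> Int) -> e
  unify b ~ d -> Int
  unify Bool ~ e
_ _ : Bool
  unify Bool ~ Bool
  unify Bool ~ Bool
let p : Bool
  unify Int ~ Int
  unify Int ~ Int
  unify Int ~ Int
  unify Int ~ Int
  unify Int ~ Int
let q : Int
r : f
\r._ : f -> f
  unify f -> f ~ Int -> g
  unify f ~ Int
  unify Int ~ g
_ _ : Int
  unify Int ~ Int
  unify Bool ~ Bool
  unify Bool ~ Bool
  unify Bool ~ Bool

Answer: Bool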